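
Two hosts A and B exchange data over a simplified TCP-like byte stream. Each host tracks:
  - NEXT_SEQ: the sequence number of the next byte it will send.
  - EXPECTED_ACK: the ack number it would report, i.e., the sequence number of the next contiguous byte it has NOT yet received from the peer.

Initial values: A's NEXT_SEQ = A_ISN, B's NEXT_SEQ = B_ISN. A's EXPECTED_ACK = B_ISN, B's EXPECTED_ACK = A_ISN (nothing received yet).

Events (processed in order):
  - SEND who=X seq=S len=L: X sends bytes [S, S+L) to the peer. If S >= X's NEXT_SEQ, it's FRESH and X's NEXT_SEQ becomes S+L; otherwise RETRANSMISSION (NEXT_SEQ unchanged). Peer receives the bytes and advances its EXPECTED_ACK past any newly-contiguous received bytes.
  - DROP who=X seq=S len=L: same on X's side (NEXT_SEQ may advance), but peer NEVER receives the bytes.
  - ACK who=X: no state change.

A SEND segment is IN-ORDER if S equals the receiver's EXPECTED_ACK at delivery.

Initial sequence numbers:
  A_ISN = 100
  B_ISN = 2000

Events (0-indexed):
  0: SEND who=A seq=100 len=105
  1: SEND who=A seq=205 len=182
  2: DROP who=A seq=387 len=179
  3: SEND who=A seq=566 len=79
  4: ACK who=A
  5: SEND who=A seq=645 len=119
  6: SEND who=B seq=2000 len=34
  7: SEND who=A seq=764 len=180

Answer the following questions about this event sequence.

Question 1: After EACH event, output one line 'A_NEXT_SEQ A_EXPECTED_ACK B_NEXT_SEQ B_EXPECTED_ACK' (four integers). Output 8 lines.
205 2000 2000 205
387 2000 2000 387
566 2000 2000 387
645 2000 2000 387
645 2000 2000 387
764 2000 2000 387
764 2034 2034 387
944 2034 2034 387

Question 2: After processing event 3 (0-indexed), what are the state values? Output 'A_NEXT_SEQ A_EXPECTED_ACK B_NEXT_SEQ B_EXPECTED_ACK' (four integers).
After event 0: A_seq=205 A_ack=2000 B_seq=2000 B_ack=205
After event 1: A_seq=387 A_ack=2000 B_seq=2000 B_ack=387
After event 2: A_seq=566 A_ack=2000 B_seq=2000 B_ack=387
After event 3: A_seq=645 A_ack=2000 B_seq=2000 B_ack=387

645 2000 2000 387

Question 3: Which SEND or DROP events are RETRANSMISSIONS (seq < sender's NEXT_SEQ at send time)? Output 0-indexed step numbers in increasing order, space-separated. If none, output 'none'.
Step 0: SEND seq=100 -> fresh
Step 1: SEND seq=205 -> fresh
Step 2: DROP seq=387 -> fresh
Step 3: SEND seq=566 -> fresh
Step 5: SEND seq=645 -> fresh
Step 6: SEND seq=2000 -> fresh
Step 7: SEND seq=764 -> fresh

Answer: none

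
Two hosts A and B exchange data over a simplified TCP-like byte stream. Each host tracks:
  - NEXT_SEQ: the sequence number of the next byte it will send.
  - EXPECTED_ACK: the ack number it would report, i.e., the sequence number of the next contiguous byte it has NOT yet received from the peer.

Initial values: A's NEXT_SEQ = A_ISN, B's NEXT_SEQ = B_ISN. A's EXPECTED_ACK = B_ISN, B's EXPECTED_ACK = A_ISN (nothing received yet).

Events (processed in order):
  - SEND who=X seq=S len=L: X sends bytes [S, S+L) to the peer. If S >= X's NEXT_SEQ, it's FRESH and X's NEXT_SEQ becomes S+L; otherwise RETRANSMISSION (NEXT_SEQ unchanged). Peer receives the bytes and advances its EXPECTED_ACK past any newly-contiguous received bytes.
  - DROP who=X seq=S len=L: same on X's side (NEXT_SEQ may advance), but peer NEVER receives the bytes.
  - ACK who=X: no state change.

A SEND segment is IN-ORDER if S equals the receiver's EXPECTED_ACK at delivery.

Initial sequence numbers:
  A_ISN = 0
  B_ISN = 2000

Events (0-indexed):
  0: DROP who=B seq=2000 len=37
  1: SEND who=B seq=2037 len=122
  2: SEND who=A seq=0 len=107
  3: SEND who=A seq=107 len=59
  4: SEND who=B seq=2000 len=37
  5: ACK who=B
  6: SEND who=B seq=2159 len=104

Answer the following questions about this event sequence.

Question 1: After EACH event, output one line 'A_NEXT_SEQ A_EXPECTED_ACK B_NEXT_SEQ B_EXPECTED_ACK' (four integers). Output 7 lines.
0 2000 2037 0
0 2000 2159 0
107 2000 2159 107
166 2000 2159 166
166 2159 2159 166
166 2159 2159 166
166 2263 2263 166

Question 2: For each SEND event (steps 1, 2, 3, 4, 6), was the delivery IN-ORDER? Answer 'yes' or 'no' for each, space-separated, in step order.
Answer: no yes yes yes yes

Derivation:
Step 1: SEND seq=2037 -> out-of-order
Step 2: SEND seq=0 -> in-order
Step 3: SEND seq=107 -> in-order
Step 4: SEND seq=2000 -> in-order
Step 6: SEND seq=2159 -> in-order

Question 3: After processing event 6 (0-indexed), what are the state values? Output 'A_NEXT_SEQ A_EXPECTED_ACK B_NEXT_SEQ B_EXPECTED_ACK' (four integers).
After event 0: A_seq=0 A_ack=2000 B_seq=2037 B_ack=0
After event 1: A_seq=0 A_ack=2000 B_seq=2159 B_ack=0
After event 2: A_seq=107 A_ack=2000 B_seq=2159 B_ack=107
After event 3: A_seq=166 A_ack=2000 B_seq=2159 B_ack=166
After event 4: A_seq=166 A_ack=2159 B_seq=2159 B_ack=166
After event 5: A_seq=166 A_ack=2159 B_seq=2159 B_ack=166
After event 6: A_seq=166 A_ack=2263 B_seq=2263 B_ack=166

166 2263 2263 166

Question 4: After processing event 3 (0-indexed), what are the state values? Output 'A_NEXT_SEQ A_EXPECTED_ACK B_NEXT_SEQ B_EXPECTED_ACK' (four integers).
After event 0: A_seq=0 A_ack=2000 B_seq=2037 B_ack=0
After event 1: A_seq=0 A_ack=2000 B_seq=2159 B_ack=0
After event 2: A_seq=107 A_ack=2000 B_seq=2159 B_ack=107
After event 3: A_seq=166 A_ack=2000 B_seq=2159 B_ack=166

166 2000 2159 166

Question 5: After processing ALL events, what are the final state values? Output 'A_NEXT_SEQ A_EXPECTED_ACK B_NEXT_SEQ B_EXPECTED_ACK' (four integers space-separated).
After event 0: A_seq=0 A_ack=2000 B_seq=2037 B_ack=0
After event 1: A_seq=0 A_ack=2000 B_seq=2159 B_ack=0
After event 2: A_seq=107 A_ack=2000 B_seq=2159 B_ack=107
After event 3: A_seq=166 A_ack=2000 B_seq=2159 B_ack=166
After event 4: A_seq=166 A_ack=2159 B_seq=2159 B_ack=166
After event 5: A_seq=166 A_ack=2159 B_seq=2159 B_ack=166
After event 6: A_seq=166 A_ack=2263 B_seq=2263 B_ack=166

Answer: 166 2263 2263 166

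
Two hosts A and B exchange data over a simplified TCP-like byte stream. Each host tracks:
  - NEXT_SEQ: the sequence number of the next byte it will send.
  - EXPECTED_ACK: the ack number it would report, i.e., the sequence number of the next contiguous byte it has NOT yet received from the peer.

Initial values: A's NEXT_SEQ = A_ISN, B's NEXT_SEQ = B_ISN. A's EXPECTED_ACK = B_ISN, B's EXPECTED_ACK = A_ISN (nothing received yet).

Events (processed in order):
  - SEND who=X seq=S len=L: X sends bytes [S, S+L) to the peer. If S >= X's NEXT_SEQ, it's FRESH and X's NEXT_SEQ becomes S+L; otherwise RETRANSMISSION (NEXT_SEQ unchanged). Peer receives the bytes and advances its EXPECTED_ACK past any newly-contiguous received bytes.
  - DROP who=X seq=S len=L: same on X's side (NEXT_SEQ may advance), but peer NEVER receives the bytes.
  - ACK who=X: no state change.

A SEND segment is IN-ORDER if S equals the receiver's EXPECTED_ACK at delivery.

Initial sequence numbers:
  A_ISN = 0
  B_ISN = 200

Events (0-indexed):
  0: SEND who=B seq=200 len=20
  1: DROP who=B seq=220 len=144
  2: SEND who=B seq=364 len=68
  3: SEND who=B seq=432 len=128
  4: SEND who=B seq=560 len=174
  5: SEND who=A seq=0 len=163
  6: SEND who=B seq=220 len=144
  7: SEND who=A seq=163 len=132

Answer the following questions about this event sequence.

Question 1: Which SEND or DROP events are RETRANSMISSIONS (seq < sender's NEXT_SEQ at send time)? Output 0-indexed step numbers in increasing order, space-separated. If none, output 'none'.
Answer: 6

Derivation:
Step 0: SEND seq=200 -> fresh
Step 1: DROP seq=220 -> fresh
Step 2: SEND seq=364 -> fresh
Step 3: SEND seq=432 -> fresh
Step 4: SEND seq=560 -> fresh
Step 5: SEND seq=0 -> fresh
Step 6: SEND seq=220 -> retransmit
Step 7: SEND seq=163 -> fresh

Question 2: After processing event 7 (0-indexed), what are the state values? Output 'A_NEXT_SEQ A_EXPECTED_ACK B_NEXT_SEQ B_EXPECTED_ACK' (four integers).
After event 0: A_seq=0 A_ack=220 B_seq=220 B_ack=0
After event 1: A_seq=0 A_ack=220 B_seq=364 B_ack=0
After event 2: A_seq=0 A_ack=220 B_seq=432 B_ack=0
After event 3: A_seq=0 A_ack=220 B_seq=560 B_ack=0
After event 4: A_seq=0 A_ack=220 B_seq=734 B_ack=0
After event 5: A_seq=163 A_ack=220 B_seq=734 B_ack=163
After event 6: A_seq=163 A_ack=734 B_seq=734 B_ack=163
After event 7: A_seq=295 A_ack=734 B_seq=734 B_ack=295

295 734 734 295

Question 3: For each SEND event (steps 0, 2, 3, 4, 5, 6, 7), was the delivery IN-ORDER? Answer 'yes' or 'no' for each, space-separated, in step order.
Step 0: SEND seq=200 -> in-order
Step 2: SEND seq=364 -> out-of-order
Step 3: SEND seq=432 -> out-of-order
Step 4: SEND seq=560 -> out-of-order
Step 5: SEND seq=0 -> in-order
Step 6: SEND seq=220 -> in-order
Step 7: SEND seq=163 -> in-order

Answer: yes no no no yes yes yes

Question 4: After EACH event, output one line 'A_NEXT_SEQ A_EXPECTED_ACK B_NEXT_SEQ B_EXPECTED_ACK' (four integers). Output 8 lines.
0 220 220 0
0 220 364 0
0 220 432 0
0 220 560 0
0 220 734 0
163 220 734 163
163 734 734 163
295 734 734 295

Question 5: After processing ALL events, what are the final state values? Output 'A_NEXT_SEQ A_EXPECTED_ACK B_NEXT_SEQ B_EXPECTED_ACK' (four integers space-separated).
After event 0: A_seq=0 A_ack=220 B_seq=220 B_ack=0
After event 1: A_seq=0 A_ack=220 B_seq=364 B_ack=0
After event 2: A_seq=0 A_ack=220 B_seq=432 B_ack=0
After event 3: A_seq=0 A_ack=220 B_seq=560 B_ack=0
After event 4: A_seq=0 A_ack=220 B_seq=734 B_ack=0
After event 5: A_seq=163 A_ack=220 B_seq=734 B_ack=163
After event 6: A_seq=163 A_ack=734 B_seq=734 B_ack=163
After event 7: A_seq=295 A_ack=734 B_seq=734 B_ack=295

Answer: 295 734 734 295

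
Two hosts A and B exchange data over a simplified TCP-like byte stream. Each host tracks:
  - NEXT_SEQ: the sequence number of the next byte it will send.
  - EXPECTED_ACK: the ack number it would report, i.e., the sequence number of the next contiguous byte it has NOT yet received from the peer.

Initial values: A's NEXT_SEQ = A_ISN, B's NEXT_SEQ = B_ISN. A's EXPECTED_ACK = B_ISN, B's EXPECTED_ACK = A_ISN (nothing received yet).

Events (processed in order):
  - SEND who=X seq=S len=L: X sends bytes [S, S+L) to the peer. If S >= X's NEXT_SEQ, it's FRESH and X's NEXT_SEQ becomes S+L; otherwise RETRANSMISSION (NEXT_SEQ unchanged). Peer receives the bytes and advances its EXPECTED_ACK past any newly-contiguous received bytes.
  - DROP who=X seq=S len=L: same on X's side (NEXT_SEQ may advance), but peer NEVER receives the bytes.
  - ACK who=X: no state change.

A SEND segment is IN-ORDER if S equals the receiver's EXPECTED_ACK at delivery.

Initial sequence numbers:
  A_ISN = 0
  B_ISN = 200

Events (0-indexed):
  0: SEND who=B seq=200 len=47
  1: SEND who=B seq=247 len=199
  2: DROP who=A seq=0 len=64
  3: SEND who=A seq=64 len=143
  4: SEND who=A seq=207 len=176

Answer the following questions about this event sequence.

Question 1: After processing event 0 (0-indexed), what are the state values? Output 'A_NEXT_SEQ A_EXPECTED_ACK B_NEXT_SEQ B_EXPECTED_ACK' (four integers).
After event 0: A_seq=0 A_ack=247 B_seq=247 B_ack=0

0 247 247 0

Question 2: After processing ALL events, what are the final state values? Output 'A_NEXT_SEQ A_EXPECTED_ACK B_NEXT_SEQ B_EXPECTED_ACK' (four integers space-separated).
Answer: 383 446 446 0

Derivation:
After event 0: A_seq=0 A_ack=247 B_seq=247 B_ack=0
After event 1: A_seq=0 A_ack=446 B_seq=446 B_ack=0
After event 2: A_seq=64 A_ack=446 B_seq=446 B_ack=0
After event 3: A_seq=207 A_ack=446 B_seq=446 B_ack=0
After event 4: A_seq=383 A_ack=446 B_seq=446 B_ack=0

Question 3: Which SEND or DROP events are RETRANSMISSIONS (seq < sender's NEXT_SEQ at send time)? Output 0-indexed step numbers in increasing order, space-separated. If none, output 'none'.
Step 0: SEND seq=200 -> fresh
Step 1: SEND seq=247 -> fresh
Step 2: DROP seq=0 -> fresh
Step 3: SEND seq=64 -> fresh
Step 4: SEND seq=207 -> fresh

Answer: none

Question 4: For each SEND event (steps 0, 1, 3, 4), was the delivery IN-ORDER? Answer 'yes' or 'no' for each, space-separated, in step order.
Step 0: SEND seq=200 -> in-order
Step 1: SEND seq=247 -> in-order
Step 3: SEND seq=64 -> out-of-order
Step 4: SEND seq=207 -> out-of-order

Answer: yes yes no no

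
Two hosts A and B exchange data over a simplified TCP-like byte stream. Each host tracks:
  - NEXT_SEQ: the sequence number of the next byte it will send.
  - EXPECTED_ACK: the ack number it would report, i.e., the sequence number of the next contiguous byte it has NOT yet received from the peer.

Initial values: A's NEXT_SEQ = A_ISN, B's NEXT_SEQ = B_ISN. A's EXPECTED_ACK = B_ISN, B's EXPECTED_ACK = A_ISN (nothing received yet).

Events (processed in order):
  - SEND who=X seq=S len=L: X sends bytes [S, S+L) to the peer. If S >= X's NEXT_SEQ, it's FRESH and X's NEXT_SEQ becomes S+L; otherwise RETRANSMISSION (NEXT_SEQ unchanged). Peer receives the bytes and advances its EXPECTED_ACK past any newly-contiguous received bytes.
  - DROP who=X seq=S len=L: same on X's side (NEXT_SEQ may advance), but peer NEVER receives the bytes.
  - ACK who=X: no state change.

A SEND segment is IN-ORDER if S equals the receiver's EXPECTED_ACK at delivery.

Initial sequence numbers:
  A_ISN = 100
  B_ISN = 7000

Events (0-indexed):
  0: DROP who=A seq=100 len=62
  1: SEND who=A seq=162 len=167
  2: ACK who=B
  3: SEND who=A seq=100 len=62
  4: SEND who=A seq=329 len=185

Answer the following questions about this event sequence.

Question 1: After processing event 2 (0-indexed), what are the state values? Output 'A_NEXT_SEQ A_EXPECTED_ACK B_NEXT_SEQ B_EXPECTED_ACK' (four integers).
After event 0: A_seq=162 A_ack=7000 B_seq=7000 B_ack=100
After event 1: A_seq=329 A_ack=7000 B_seq=7000 B_ack=100
After event 2: A_seq=329 A_ack=7000 B_seq=7000 B_ack=100

329 7000 7000 100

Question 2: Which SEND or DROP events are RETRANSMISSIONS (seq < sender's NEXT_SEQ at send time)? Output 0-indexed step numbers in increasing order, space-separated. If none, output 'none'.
Answer: 3

Derivation:
Step 0: DROP seq=100 -> fresh
Step 1: SEND seq=162 -> fresh
Step 3: SEND seq=100 -> retransmit
Step 4: SEND seq=329 -> fresh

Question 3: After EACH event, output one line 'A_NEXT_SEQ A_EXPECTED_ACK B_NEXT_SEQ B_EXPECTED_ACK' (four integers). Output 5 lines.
162 7000 7000 100
329 7000 7000 100
329 7000 7000 100
329 7000 7000 329
514 7000 7000 514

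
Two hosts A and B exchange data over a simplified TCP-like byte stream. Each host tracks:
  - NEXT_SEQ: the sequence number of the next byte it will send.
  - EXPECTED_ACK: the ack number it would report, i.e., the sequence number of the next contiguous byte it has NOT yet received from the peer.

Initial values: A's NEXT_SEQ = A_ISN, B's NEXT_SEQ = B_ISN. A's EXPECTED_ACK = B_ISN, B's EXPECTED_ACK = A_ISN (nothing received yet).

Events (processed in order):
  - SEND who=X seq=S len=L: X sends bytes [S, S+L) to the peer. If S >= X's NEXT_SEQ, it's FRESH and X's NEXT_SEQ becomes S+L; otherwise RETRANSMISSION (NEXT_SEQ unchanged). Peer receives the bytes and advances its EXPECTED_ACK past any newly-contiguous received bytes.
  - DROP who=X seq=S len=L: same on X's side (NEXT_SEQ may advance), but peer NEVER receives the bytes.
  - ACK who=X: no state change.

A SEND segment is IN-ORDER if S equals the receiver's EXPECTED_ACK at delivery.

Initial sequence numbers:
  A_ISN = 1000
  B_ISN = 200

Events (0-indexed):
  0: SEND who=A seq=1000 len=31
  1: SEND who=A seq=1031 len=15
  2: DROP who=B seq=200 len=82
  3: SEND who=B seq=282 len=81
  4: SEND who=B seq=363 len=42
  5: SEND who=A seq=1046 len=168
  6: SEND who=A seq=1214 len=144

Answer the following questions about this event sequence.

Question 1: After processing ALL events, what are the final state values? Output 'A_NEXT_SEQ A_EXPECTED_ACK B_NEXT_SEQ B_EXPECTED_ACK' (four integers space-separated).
After event 0: A_seq=1031 A_ack=200 B_seq=200 B_ack=1031
After event 1: A_seq=1046 A_ack=200 B_seq=200 B_ack=1046
After event 2: A_seq=1046 A_ack=200 B_seq=282 B_ack=1046
After event 3: A_seq=1046 A_ack=200 B_seq=363 B_ack=1046
After event 4: A_seq=1046 A_ack=200 B_seq=405 B_ack=1046
After event 5: A_seq=1214 A_ack=200 B_seq=405 B_ack=1214
After event 6: A_seq=1358 A_ack=200 B_seq=405 B_ack=1358

Answer: 1358 200 405 1358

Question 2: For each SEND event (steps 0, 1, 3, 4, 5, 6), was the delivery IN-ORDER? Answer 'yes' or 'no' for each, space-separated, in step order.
Answer: yes yes no no yes yes

Derivation:
Step 0: SEND seq=1000 -> in-order
Step 1: SEND seq=1031 -> in-order
Step 3: SEND seq=282 -> out-of-order
Step 4: SEND seq=363 -> out-of-order
Step 5: SEND seq=1046 -> in-order
Step 6: SEND seq=1214 -> in-order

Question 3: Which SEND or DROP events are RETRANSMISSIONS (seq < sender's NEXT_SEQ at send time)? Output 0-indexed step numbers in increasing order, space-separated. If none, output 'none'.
Step 0: SEND seq=1000 -> fresh
Step 1: SEND seq=1031 -> fresh
Step 2: DROP seq=200 -> fresh
Step 3: SEND seq=282 -> fresh
Step 4: SEND seq=363 -> fresh
Step 5: SEND seq=1046 -> fresh
Step 6: SEND seq=1214 -> fresh

Answer: none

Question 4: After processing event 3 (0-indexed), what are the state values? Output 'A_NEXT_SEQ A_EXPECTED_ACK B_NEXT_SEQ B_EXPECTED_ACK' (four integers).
After event 0: A_seq=1031 A_ack=200 B_seq=200 B_ack=1031
After event 1: A_seq=1046 A_ack=200 B_seq=200 B_ack=1046
After event 2: A_seq=1046 A_ack=200 B_seq=282 B_ack=1046
After event 3: A_seq=1046 A_ack=200 B_seq=363 B_ack=1046

1046 200 363 1046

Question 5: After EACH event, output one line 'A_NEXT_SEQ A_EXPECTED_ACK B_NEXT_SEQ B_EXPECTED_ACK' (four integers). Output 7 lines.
1031 200 200 1031
1046 200 200 1046
1046 200 282 1046
1046 200 363 1046
1046 200 405 1046
1214 200 405 1214
1358 200 405 1358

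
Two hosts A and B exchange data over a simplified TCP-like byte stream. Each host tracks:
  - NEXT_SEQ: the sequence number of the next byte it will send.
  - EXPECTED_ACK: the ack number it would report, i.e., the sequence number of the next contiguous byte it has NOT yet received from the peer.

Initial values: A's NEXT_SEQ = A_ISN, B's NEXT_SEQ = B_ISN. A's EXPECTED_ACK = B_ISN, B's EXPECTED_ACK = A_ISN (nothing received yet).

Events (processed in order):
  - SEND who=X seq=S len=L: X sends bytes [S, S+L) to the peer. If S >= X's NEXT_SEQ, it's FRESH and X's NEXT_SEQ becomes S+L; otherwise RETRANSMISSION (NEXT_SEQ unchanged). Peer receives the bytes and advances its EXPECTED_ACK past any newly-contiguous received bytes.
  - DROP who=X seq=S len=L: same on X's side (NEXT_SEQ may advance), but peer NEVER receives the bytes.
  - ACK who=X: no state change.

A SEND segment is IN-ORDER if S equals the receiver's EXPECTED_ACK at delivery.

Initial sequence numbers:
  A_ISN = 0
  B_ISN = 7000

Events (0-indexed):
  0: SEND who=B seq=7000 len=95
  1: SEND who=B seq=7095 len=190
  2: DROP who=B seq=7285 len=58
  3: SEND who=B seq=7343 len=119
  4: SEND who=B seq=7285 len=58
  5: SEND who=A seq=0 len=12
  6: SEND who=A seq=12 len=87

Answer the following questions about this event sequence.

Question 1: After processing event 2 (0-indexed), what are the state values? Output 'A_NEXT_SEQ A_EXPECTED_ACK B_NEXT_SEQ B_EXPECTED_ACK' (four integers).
After event 0: A_seq=0 A_ack=7095 B_seq=7095 B_ack=0
After event 1: A_seq=0 A_ack=7285 B_seq=7285 B_ack=0
After event 2: A_seq=0 A_ack=7285 B_seq=7343 B_ack=0

0 7285 7343 0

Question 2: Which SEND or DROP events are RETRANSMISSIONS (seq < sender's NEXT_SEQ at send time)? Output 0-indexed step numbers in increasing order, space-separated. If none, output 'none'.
Step 0: SEND seq=7000 -> fresh
Step 1: SEND seq=7095 -> fresh
Step 2: DROP seq=7285 -> fresh
Step 3: SEND seq=7343 -> fresh
Step 4: SEND seq=7285 -> retransmit
Step 5: SEND seq=0 -> fresh
Step 6: SEND seq=12 -> fresh

Answer: 4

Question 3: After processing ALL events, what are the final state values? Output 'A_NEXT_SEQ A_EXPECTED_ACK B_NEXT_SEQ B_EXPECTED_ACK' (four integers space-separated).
Answer: 99 7462 7462 99

Derivation:
After event 0: A_seq=0 A_ack=7095 B_seq=7095 B_ack=0
After event 1: A_seq=0 A_ack=7285 B_seq=7285 B_ack=0
After event 2: A_seq=0 A_ack=7285 B_seq=7343 B_ack=0
After event 3: A_seq=0 A_ack=7285 B_seq=7462 B_ack=0
After event 4: A_seq=0 A_ack=7462 B_seq=7462 B_ack=0
After event 5: A_seq=12 A_ack=7462 B_seq=7462 B_ack=12
After event 6: A_seq=99 A_ack=7462 B_seq=7462 B_ack=99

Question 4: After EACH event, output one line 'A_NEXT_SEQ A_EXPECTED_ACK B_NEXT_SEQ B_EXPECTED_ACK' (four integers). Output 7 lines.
0 7095 7095 0
0 7285 7285 0
0 7285 7343 0
0 7285 7462 0
0 7462 7462 0
12 7462 7462 12
99 7462 7462 99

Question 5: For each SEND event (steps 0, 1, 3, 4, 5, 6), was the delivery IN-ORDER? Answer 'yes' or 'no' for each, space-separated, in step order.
Answer: yes yes no yes yes yes

Derivation:
Step 0: SEND seq=7000 -> in-order
Step 1: SEND seq=7095 -> in-order
Step 3: SEND seq=7343 -> out-of-order
Step 4: SEND seq=7285 -> in-order
Step 5: SEND seq=0 -> in-order
Step 6: SEND seq=12 -> in-order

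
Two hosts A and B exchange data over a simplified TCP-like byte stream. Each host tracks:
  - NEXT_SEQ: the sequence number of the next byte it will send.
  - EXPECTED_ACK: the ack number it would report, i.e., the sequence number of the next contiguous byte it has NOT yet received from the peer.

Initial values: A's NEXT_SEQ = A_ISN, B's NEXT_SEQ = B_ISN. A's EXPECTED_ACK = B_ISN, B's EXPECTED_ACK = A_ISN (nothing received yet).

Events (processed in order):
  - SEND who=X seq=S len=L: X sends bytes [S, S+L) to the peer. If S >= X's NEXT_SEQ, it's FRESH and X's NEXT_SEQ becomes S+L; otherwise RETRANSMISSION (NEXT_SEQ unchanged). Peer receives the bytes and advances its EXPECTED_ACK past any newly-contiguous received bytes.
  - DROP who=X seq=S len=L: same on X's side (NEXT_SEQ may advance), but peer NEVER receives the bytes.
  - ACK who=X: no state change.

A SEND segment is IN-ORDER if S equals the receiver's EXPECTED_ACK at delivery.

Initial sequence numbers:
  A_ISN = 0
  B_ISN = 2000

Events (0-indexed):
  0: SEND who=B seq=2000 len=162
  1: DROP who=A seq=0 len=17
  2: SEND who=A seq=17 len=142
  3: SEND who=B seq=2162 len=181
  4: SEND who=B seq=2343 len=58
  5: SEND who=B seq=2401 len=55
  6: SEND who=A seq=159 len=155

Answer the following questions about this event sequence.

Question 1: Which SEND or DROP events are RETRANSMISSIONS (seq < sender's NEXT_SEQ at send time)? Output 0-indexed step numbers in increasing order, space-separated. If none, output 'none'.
Step 0: SEND seq=2000 -> fresh
Step 1: DROP seq=0 -> fresh
Step 2: SEND seq=17 -> fresh
Step 3: SEND seq=2162 -> fresh
Step 4: SEND seq=2343 -> fresh
Step 5: SEND seq=2401 -> fresh
Step 6: SEND seq=159 -> fresh

Answer: none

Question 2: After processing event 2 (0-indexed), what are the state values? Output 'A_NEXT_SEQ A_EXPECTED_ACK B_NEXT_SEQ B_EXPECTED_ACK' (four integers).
After event 0: A_seq=0 A_ack=2162 B_seq=2162 B_ack=0
After event 1: A_seq=17 A_ack=2162 B_seq=2162 B_ack=0
After event 2: A_seq=159 A_ack=2162 B_seq=2162 B_ack=0

159 2162 2162 0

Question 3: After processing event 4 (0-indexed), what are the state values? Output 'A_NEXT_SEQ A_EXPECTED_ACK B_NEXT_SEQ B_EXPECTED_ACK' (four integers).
After event 0: A_seq=0 A_ack=2162 B_seq=2162 B_ack=0
After event 1: A_seq=17 A_ack=2162 B_seq=2162 B_ack=0
After event 2: A_seq=159 A_ack=2162 B_seq=2162 B_ack=0
After event 3: A_seq=159 A_ack=2343 B_seq=2343 B_ack=0
After event 4: A_seq=159 A_ack=2401 B_seq=2401 B_ack=0

159 2401 2401 0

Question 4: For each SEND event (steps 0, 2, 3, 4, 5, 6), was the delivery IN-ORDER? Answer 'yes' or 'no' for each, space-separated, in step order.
Step 0: SEND seq=2000 -> in-order
Step 2: SEND seq=17 -> out-of-order
Step 3: SEND seq=2162 -> in-order
Step 4: SEND seq=2343 -> in-order
Step 5: SEND seq=2401 -> in-order
Step 6: SEND seq=159 -> out-of-order

Answer: yes no yes yes yes no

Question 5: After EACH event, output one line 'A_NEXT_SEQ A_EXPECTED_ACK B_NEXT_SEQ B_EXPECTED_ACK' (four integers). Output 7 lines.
0 2162 2162 0
17 2162 2162 0
159 2162 2162 0
159 2343 2343 0
159 2401 2401 0
159 2456 2456 0
314 2456 2456 0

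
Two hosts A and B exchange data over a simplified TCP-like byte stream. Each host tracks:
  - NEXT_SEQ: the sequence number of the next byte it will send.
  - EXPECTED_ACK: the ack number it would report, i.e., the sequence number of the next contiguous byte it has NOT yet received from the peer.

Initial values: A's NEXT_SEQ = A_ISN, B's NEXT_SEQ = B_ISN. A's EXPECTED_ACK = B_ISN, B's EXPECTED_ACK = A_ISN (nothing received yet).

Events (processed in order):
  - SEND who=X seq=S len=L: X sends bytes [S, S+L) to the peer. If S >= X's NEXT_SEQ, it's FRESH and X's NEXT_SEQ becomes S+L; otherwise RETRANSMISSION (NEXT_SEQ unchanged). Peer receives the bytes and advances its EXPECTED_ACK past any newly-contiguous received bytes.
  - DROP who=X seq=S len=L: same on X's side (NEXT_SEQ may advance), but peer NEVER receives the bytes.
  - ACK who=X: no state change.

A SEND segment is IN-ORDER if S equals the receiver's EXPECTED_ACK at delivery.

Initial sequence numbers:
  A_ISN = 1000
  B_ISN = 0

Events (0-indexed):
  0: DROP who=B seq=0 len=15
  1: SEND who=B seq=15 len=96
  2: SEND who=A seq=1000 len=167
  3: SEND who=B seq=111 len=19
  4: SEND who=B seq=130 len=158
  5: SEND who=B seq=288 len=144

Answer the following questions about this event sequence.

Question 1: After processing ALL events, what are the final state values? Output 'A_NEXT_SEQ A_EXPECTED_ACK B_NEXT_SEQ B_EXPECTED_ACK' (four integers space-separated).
After event 0: A_seq=1000 A_ack=0 B_seq=15 B_ack=1000
After event 1: A_seq=1000 A_ack=0 B_seq=111 B_ack=1000
After event 2: A_seq=1167 A_ack=0 B_seq=111 B_ack=1167
After event 3: A_seq=1167 A_ack=0 B_seq=130 B_ack=1167
After event 4: A_seq=1167 A_ack=0 B_seq=288 B_ack=1167
After event 5: A_seq=1167 A_ack=0 B_seq=432 B_ack=1167

Answer: 1167 0 432 1167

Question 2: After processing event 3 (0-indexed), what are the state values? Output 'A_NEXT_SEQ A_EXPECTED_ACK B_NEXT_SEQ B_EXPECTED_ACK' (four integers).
After event 0: A_seq=1000 A_ack=0 B_seq=15 B_ack=1000
After event 1: A_seq=1000 A_ack=0 B_seq=111 B_ack=1000
After event 2: A_seq=1167 A_ack=0 B_seq=111 B_ack=1167
After event 3: A_seq=1167 A_ack=0 B_seq=130 B_ack=1167

1167 0 130 1167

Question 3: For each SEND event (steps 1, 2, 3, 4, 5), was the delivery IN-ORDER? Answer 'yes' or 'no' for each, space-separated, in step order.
Answer: no yes no no no

Derivation:
Step 1: SEND seq=15 -> out-of-order
Step 2: SEND seq=1000 -> in-order
Step 3: SEND seq=111 -> out-of-order
Step 4: SEND seq=130 -> out-of-order
Step 5: SEND seq=288 -> out-of-order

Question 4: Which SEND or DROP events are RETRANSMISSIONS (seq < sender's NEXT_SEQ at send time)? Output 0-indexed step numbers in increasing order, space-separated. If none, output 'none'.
Answer: none

Derivation:
Step 0: DROP seq=0 -> fresh
Step 1: SEND seq=15 -> fresh
Step 2: SEND seq=1000 -> fresh
Step 3: SEND seq=111 -> fresh
Step 4: SEND seq=130 -> fresh
Step 5: SEND seq=288 -> fresh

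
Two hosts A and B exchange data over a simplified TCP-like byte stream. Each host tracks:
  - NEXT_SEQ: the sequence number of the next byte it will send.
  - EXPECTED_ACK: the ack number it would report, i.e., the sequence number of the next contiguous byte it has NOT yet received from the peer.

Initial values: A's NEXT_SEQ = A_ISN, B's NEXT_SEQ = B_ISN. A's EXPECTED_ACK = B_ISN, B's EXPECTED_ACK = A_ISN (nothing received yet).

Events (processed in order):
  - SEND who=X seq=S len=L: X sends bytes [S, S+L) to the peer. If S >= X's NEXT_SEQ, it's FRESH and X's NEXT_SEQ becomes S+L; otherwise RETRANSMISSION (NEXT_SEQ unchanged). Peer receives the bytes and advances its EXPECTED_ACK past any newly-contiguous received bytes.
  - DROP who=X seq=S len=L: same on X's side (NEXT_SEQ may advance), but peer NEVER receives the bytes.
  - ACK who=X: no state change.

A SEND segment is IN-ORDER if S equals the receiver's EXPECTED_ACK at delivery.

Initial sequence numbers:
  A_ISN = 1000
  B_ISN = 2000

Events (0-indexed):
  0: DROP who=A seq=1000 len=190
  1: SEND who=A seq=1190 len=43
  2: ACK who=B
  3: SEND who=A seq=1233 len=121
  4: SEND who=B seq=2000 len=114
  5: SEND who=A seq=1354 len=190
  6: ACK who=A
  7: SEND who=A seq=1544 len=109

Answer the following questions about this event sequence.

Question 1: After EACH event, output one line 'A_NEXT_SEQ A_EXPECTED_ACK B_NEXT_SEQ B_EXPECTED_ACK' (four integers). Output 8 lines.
1190 2000 2000 1000
1233 2000 2000 1000
1233 2000 2000 1000
1354 2000 2000 1000
1354 2114 2114 1000
1544 2114 2114 1000
1544 2114 2114 1000
1653 2114 2114 1000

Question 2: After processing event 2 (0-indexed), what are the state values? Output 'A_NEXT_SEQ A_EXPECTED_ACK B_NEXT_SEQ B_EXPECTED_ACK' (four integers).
After event 0: A_seq=1190 A_ack=2000 B_seq=2000 B_ack=1000
After event 1: A_seq=1233 A_ack=2000 B_seq=2000 B_ack=1000
After event 2: A_seq=1233 A_ack=2000 B_seq=2000 B_ack=1000

1233 2000 2000 1000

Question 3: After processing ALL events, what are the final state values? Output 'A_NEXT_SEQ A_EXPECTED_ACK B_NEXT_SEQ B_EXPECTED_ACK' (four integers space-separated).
Answer: 1653 2114 2114 1000

Derivation:
After event 0: A_seq=1190 A_ack=2000 B_seq=2000 B_ack=1000
After event 1: A_seq=1233 A_ack=2000 B_seq=2000 B_ack=1000
After event 2: A_seq=1233 A_ack=2000 B_seq=2000 B_ack=1000
After event 3: A_seq=1354 A_ack=2000 B_seq=2000 B_ack=1000
After event 4: A_seq=1354 A_ack=2114 B_seq=2114 B_ack=1000
After event 5: A_seq=1544 A_ack=2114 B_seq=2114 B_ack=1000
After event 6: A_seq=1544 A_ack=2114 B_seq=2114 B_ack=1000
After event 7: A_seq=1653 A_ack=2114 B_seq=2114 B_ack=1000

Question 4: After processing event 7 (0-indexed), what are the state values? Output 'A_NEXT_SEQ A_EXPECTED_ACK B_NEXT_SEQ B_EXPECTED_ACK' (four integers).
After event 0: A_seq=1190 A_ack=2000 B_seq=2000 B_ack=1000
After event 1: A_seq=1233 A_ack=2000 B_seq=2000 B_ack=1000
After event 2: A_seq=1233 A_ack=2000 B_seq=2000 B_ack=1000
After event 3: A_seq=1354 A_ack=2000 B_seq=2000 B_ack=1000
After event 4: A_seq=1354 A_ack=2114 B_seq=2114 B_ack=1000
After event 5: A_seq=1544 A_ack=2114 B_seq=2114 B_ack=1000
After event 6: A_seq=1544 A_ack=2114 B_seq=2114 B_ack=1000
After event 7: A_seq=1653 A_ack=2114 B_seq=2114 B_ack=1000

1653 2114 2114 1000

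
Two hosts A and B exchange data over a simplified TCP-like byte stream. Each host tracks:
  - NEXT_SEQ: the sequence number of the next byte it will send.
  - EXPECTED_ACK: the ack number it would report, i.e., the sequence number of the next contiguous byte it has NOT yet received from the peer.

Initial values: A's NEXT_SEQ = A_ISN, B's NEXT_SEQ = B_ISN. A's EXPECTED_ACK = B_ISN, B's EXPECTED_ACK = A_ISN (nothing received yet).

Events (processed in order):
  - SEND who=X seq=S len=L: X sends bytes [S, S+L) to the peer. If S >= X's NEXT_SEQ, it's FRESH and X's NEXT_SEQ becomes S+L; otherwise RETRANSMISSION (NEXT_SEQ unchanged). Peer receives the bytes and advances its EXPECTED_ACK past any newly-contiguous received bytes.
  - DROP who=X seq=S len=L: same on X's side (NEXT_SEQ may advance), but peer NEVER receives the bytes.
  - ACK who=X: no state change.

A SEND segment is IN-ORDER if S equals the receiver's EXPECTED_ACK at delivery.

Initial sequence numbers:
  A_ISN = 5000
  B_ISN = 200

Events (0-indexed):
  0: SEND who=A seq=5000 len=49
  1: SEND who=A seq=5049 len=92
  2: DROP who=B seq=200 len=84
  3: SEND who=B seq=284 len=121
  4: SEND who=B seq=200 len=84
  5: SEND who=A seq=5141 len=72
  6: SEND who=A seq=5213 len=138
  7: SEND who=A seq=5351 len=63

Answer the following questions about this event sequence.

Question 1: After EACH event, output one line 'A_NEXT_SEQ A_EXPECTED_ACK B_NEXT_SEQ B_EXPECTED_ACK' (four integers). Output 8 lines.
5049 200 200 5049
5141 200 200 5141
5141 200 284 5141
5141 200 405 5141
5141 405 405 5141
5213 405 405 5213
5351 405 405 5351
5414 405 405 5414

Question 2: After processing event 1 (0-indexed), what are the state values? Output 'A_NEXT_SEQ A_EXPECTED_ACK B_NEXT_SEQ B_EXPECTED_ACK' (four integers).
After event 0: A_seq=5049 A_ack=200 B_seq=200 B_ack=5049
After event 1: A_seq=5141 A_ack=200 B_seq=200 B_ack=5141

5141 200 200 5141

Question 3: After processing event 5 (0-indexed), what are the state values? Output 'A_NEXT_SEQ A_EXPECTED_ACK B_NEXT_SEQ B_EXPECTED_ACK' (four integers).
After event 0: A_seq=5049 A_ack=200 B_seq=200 B_ack=5049
After event 1: A_seq=5141 A_ack=200 B_seq=200 B_ack=5141
After event 2: A_seq=5141 A_ack=200 B_seq=284 B_ack=5141
After event 3: A_seq=5141 A_ack=200 B_seq=405 B_ack=5141
After event 4: A_seq=5141 A_ack=405 B_seq=405 B_ack=5141
After event 5: A_seq=5213 A_ack=405 B_seq=405 B_ack=5213

5213 405 405 5213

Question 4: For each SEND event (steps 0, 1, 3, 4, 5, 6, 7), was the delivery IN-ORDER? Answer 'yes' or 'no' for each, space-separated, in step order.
Answer: yes yes no yes yes yes yes

Derivation:
Step 0: SEND seq=5000 -> in-order
Step 1: SEND seq=5049 -> in-order
Step 3: SEND seq=284 -> out-of-order
Step 4: SEND seq=200 -> in-order
Step 5: SEND seq=5141 -> in-order
Step 6: SEND seq=5213 -> in-order
Step 7: SEND seq=5351 -> in-order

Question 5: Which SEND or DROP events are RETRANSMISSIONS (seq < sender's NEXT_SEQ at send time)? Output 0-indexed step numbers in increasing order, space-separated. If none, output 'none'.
Step 0: SEND seq=5000 -> fresh
Step 1: SEND seq=5049 -> fresh
Step 2: DROP seq=200 -> fresh
Step 3: SEND seq=284 -> fresh
Step 4: SEND seq=200 -> retransmit
Step 5: SEND seq=5141 -> fresh
Step 6: SEND seq=5213 -> fresh
Step 7: SEND seq=5351 -> fresh

Answer: 4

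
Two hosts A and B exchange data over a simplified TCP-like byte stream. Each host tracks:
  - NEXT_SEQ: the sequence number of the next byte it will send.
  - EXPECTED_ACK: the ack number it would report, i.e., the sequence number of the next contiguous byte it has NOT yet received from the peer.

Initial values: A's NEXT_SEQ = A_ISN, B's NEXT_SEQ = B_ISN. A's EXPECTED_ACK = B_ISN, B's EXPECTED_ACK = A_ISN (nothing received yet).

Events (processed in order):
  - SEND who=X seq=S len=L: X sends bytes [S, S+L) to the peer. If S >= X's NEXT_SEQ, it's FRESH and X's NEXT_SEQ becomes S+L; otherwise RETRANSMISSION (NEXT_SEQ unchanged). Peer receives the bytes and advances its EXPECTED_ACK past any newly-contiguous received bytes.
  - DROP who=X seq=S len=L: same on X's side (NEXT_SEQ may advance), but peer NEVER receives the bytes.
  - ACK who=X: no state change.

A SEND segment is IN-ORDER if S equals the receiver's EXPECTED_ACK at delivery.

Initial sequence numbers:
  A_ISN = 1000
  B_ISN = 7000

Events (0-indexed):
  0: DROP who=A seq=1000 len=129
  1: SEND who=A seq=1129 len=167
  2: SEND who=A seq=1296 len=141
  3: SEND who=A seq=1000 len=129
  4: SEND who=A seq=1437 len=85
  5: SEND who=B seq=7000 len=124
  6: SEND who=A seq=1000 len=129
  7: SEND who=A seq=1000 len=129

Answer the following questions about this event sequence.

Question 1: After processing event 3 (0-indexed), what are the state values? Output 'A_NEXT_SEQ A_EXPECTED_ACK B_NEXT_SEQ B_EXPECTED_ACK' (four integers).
After event 0: A_seq=1129 A_ack=7000 B_seq=7000 B_ack=1000
After event 1: A_seq=1296 A_ack=7000 B_seq=7000 B_ack=1000
After event 2: A_seq=1437 A_ack=7000 B_seq=7000 B_ack=1000
After event 3: A_seq=1437 A_ack=7000 B_seq=7000 B_ack=1437

1437 7000 7000 1437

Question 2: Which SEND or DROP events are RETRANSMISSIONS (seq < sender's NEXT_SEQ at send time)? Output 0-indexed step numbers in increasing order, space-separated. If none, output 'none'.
Step 0: DROP seq=1000 -> fresh
Step 1: SEND seq=1129 -> fresh
Step 2: SEND seq=1296 -> fresh
Step 3: SEND seq=1000 -> retransmit
Step 4: SEND seq=1437 -> fresh
Step 5: SEND seq=7000 -> fresh
Step 6: SEND seq=1000 -> retransmit
Step 7: SEND seq=1000 -> retransmit

Answer: 3 6 7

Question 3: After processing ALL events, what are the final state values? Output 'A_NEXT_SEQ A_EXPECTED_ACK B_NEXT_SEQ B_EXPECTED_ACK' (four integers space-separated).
After event 0: A_seq=1129 A_ack=7000 B_seq=7000 B_ack=1000
After event 1: A_seq=1296 A_ack=7000 B_seq=7000 B_ack=1000
After event 2: A_seq=1437 A_ack=7000 B_seq=7000 B_ack=1000
After event 3: A_seq=1437 A_ack=7000 B_seq=7000 B_ack=1437
After event 4: A_seq=1522 A_ack=7000 B_seq=7000 B_ack=1522
After event 5: A_seq=1522 A_ack=7124 B_seq=7124 B_ack=1522
After event 6: A_seq=1522 A_ack=7124 B_seq=7124 B_ack=1522
After event 7: A_seq=1522 A_ack=7124 B_seq=7124 B_ack=1522

Answer: 1522 7124 7124 1522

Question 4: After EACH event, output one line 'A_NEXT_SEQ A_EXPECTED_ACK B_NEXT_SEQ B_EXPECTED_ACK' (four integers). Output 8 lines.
1129 7000 7000 1000
1296 7000 7000 1000
1437 7000 7000 1000
1437 7000 7000 1437
1522 7000 7000 1522
1522 7124 7124 1522
1522 7124 7124 1522
1522 7124 7124 1522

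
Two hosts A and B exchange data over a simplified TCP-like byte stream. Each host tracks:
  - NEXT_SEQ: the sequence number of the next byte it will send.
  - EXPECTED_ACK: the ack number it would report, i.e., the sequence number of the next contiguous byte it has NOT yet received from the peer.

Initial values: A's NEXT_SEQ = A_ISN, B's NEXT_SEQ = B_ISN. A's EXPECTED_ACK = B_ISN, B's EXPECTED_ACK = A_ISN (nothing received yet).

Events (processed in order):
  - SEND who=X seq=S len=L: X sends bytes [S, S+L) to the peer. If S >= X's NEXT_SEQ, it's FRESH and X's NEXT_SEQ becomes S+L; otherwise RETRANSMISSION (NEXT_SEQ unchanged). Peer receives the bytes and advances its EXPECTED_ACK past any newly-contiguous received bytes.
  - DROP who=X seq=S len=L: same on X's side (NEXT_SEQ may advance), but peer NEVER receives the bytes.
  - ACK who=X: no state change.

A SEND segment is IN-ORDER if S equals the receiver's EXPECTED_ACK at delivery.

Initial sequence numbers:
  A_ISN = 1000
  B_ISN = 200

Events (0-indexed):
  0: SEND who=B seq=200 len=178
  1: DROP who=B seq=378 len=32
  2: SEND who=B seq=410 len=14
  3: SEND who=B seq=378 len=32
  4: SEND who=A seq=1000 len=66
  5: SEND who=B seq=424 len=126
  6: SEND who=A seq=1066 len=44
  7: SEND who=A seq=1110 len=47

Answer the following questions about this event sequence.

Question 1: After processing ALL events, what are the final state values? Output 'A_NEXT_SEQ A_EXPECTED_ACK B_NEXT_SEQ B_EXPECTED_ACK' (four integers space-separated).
Answer: 1157 550 550 1157

Derivation:
After event 0: A_seq=1000 A_ack=378 B_seq=378 B_ack=1000
After event 1: A_seq=1000 A_ack=378 B_seq=410 B_ack=1000
After event 2: A_seq=1000 A_ack=378 B_seq=424 B_ack=1000
After event 3: A_seq=1000 A_ack=424 B_seq=424 B_ack=1000
After event 4: A_seq=1066 A_ack=424 B_seq=424 B_ack=1066
After event 5: A_seq=1066 A_ack=550 B_seq=550 B_ack=1066
After event 6: A_seq=1110 A_ack=550 B_seq=550 B_ack=1110
After event 7: A_seq=1157 A_ack=550 B_seq=550 B_ack=1157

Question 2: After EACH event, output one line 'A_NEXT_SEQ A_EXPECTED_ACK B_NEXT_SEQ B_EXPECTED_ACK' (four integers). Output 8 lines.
1000 378 378 1000
1000 378 410 1000
1000 378 424 1000
1000 424 424 1000
1066 424 424 1066
1066 550 550 1066
1110 550 550 1110
1157 550 550 1157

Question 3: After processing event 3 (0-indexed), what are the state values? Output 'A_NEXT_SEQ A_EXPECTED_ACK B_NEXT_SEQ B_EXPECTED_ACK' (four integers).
After event 0: A_seq=1000 A_ack=378 B_seq=378 B_ack=1000
After event 1: A_seq=1000 A_ack=378 B_seq=410 B_ack=1000
After event 2: A_seq=1000 A_ack=378 B_seq=424 B_ack=1000
After event 3: A_seq=1000 A_ack=424 B_seq=424 B_ack=1000

1000 424 424 1000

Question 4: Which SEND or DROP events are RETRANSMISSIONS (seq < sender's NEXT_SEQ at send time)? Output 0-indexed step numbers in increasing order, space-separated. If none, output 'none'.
Answer: 3

Derivation:
Step 0: SEND seq=200 -> fresh
Step 1: DROP seq=378 -> fresh
Step 2: SEND seq=410 -> fresh
Step 3: SEND seq=378 -> retransmit
Step 4: SEND seq=1000 -> fresh
Step 5: SEND seq=424 -> fresh
Step 6: SEND seq=1066 -> fresh
Step 7: SEND seq=1110 -> fresh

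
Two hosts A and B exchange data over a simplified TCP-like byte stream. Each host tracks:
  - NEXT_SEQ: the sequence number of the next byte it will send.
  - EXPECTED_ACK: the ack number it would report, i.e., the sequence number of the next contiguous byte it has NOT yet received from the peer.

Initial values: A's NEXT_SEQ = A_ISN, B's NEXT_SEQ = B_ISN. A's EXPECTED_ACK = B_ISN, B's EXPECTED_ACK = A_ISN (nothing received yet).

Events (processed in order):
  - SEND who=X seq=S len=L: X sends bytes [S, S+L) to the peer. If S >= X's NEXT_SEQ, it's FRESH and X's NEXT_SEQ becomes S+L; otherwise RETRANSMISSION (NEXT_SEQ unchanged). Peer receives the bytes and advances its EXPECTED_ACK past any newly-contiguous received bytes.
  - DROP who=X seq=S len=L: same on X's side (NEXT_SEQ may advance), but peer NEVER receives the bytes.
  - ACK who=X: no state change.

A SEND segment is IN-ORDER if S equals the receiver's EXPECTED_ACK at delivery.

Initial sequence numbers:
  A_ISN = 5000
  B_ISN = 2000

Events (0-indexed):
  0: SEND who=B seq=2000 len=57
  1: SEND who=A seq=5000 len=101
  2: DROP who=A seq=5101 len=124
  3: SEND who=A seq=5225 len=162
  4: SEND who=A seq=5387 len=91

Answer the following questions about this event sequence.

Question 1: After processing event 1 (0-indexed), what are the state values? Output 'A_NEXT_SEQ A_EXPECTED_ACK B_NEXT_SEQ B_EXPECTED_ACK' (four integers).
After event 0: A_seq=5000 A_ack=2057 B_seq=2057 B_ack=5000
After event 1: A_seq=5101 A_ack=2057 B_seq=2057 B_ack=5101

5101 2057 2057 5101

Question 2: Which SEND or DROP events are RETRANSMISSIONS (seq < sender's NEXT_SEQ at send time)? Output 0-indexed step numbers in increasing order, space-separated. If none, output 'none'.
Answer: none

Derivation:
Step 0: SEND seq=2000 -> fresh
Step 1: SEND seq=5000 -> fresh
Step 2: DROP seq=5101 -> fresh
Step 3: SEND seq=5225 -> fresh
Step 4: SEND seq=5387 -> fresh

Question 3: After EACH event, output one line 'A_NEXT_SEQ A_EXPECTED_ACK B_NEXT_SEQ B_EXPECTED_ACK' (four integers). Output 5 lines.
5000 2057 2057 5000
5101 2057 2057 5101
5225 2057 2057 5101
5387 2057 2057 5101
5478 2057 2057 5101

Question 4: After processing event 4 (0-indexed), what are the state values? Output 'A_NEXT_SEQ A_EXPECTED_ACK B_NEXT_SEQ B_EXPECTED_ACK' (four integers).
After event 0: A_seq=5000 A_ack=2057 B_seq=2057 B_ack=5000
After event 1: A_seq=5101 A_ack=2057 B_seq=2057 B_ack=5101
After event 2: A_seq=5225 A_ack=2057 B_seq=2057 B_ack=5101
After event 3: A_seq=5387 A_ack=2057 B_seq=2057 B_ack=5101
After event 4: A_seq=5478 A_ack=2057 B_seq=2057 B_ack=5101

5478 2057 2057 5101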